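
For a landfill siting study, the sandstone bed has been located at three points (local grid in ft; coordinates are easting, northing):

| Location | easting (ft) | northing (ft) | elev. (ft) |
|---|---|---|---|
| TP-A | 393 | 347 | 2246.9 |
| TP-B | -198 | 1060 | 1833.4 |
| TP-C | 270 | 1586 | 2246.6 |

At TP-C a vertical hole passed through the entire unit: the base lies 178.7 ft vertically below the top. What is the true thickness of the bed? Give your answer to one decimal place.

139.6 ft

Let the plane be z = a·easting + b·northing + c.
TP-B−TP-A: −591a + 713b = −413.5;  TP-C−TP-A: −123a + 1239b = −0.3.
Solving gives a = 0.79453, b = 0.07863.
|∇z| = √(a²+b²) = 0.79841, so dip δ = arctan(0.79841) = 38.60°.
True thickness = vertical thickness × cos δ = 178.7 × cos 38.60° = 139.6 ft.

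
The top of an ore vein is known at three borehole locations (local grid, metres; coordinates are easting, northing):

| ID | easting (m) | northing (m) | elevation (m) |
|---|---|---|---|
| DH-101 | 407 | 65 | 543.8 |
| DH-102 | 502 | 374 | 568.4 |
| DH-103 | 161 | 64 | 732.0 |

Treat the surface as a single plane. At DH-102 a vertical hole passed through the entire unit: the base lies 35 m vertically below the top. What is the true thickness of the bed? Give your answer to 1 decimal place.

27.0 m

Two edge vectors: DH-101→DH-102 = (95, 309, 24.6), DH-101→DH-103 = (-246, -1, 188.2).
Normal n = (DH-101→DH-102) × (DH-101→DH-103) = (58178.4, -23930.6, 75919).
So ∂z/∂easting = −n_x/n_z = −0.76632 and ∂z/∂northing = −n_y/n_z = 0.31521.
|∇z| = √(a²+b²) = 0.82862, so dip δ = arctan(0.82862) = 39.65°.
True thickness = vertical thickness × cos δ = 35 × cos 39.65° = 27.0 m.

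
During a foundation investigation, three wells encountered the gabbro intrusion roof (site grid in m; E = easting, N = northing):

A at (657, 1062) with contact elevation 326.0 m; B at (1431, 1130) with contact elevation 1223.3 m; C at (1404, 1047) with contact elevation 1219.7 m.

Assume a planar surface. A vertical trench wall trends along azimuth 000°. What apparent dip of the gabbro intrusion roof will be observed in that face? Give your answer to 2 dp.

18.96°

Two edge vectors: A→B = (774, 68, 897.3), A→C = (747, -15, 893.7).
Normal n = (A→B) × (A→C) = (74231.1, -21440.7, -62406).
So ∂z/∂E = −n_x/n_z = 1.18949 and ∂z/∂N = −n_y/n_z = −0.34357.
Unit vector along 000° is (sin 0°, cos 0°) = (0.0000, 1.0000).
Slope in that direction = a·(0.0000) + b·(1.0000) = −0.34357.
Apparent dip = arctan|0.34357| = 18.96° (true dip is 51.1°, so apparent ≤ true as expected).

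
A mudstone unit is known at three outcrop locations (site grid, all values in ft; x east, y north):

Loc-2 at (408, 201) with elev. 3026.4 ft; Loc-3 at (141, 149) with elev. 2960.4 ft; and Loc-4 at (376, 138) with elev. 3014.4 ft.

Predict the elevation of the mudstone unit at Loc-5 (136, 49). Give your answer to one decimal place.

Two edge vectors: Loc-2→Loc-3 = (-267, -52, -66), Loc-2→Loc-4 = (-32, -63, -12).
Normal n = (Loc-2→Loc-3) × (Loc-2→Loc-4) = (-3534, -1092, 15157).
So ∂z/∂x = −n_x/n_z = 0.23316 and ∂z/∂y = −n_y/n_z = 0.07205.
Intercept c from Loc-2: 3026.4 − 95.13 − 14.48 = 2916.79.
At (136, 49): z = 31.7 + 3.5 + 2916.79 = 2952.0 ft.

2952.0 ft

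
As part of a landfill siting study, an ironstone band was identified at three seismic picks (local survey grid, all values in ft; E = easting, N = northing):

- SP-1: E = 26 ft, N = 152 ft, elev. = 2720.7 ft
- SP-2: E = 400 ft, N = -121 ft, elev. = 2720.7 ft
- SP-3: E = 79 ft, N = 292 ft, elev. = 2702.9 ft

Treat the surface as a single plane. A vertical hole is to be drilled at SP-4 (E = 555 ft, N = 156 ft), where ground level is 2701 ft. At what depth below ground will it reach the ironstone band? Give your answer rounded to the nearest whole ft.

Let the plane be z = a·E + b·N + c.
SP-2−SP-1: 374a − 273b = 0;  SP-3−SP-1: 53a + 140b = −17.8.
Solving gives a = −0.07271, b = −0.09962.
Then c = 2720.7 − a·26 − b·152 = 2737.73.
At (555, 156): z_contact = −40.4 − 15.5 + 2737.73 = 2681.8 ft.
Depth below ground = 2701 − 2681.8 = 19 ft.

19 ft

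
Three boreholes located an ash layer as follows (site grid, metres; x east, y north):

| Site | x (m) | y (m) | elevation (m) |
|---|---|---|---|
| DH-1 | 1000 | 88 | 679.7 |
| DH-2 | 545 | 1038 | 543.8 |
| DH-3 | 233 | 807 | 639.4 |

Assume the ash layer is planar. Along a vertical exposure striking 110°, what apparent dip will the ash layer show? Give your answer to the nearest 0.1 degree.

Two edge vectors: DH-1→DH-2 = (-455, 950, -135.9), DH-1→DH-3 = (-767, 719, -40.3).
Normal n = (DH-1→DH-2) × (DH-1→DH-3) = (59427.1, 85898.8, 401505).
So ∂z/∂x = −n_x/n_z = −0.14801 and ∂z/∂y = −n_y/n_z = −0.21394.
Unit vector along 110° is (sin 110°, cos 110°) = (0.9397, -0.3420).
Slope in that direction = a·(0.9397) + b·(-0.3420) = −0.06591.
Apparent dip = arctan|0.06591| = 3.8° (true dip is 14.6°, so apparent ≤ true as expected).

3.8°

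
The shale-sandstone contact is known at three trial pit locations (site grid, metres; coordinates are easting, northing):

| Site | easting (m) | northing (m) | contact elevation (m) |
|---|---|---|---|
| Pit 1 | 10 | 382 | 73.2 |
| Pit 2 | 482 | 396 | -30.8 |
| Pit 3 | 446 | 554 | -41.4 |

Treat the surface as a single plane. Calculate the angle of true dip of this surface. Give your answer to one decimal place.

Let the plane be z = a·easting + b·northing + c.
Pit 2−Pit 1: 472a + 14b = −104;  Pit 3−Pit 1: 436a + 172b = −114.6.
Solving gives a = −0.21688, b = −0.11651.
Gradient magnitude |∇z| = √(a² + b²) = √(0.04704 + 0.01357) = 0.24619.
True dip = arctan(0.24619) = 13.8°, dipping toward ENE (azimuth ≈ 062°).

13.8°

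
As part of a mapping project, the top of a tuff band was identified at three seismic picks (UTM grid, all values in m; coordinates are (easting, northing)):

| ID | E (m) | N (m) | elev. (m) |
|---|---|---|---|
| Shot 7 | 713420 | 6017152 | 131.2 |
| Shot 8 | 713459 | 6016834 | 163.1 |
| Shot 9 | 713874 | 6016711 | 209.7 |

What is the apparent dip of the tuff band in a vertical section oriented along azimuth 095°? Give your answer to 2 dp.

Let the plane be z = a·E + b·N + c.
Shot 8−Shot 7: 39a − 318b = 31.9;  Shot 9−Shot 7: 454a − 441b = 78.5.
Solving gives a = 0.08567, b = −0.08981.
Unit vector along 095° is (sin 95°, cos 95°) = (0.9962, -0.0872).
Slope in that direction = a·(0.9962) + b·(-0.0872) = 0.09317.
Apparent dip = arctan|0.09317| = 5.32° (true dip is 7.1°, so apparent ≤ true as expected).

5.32°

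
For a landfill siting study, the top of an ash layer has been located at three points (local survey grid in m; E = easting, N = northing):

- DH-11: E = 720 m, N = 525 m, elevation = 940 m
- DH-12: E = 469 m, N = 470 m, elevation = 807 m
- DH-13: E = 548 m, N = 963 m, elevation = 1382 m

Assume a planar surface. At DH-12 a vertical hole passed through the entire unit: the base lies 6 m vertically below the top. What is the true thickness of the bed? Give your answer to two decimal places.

3.92 m

Two edge vectors: DH-11→DH-12 = (-251, -55, -133), DH-11→DH-13 = (-172, 438, 442).
Normal n = (DH-11→DH-12) × (DH-11→DH-13) = (33944, 133818, -119398).
So ∂z/∂E = −n_x/n_z = 0.28429 and ∂z/∂N = −n_y/n_z = 1.12077.
|∇z| = √(a²+b²) = 1.15627, so dip δ = arctan(1.15627) = 49.15°.
True thickness = vertical thickness × cos δ = 6 × cos 49.15° = 3.92 m.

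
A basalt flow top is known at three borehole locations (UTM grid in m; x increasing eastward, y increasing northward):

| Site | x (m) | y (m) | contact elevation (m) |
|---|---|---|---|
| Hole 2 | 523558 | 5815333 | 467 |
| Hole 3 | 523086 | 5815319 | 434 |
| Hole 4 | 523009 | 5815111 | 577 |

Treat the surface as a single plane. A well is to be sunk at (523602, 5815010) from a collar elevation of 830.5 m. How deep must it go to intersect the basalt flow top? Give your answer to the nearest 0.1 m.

Two edge vectors: Hole 2→Hole 3 = (-472, -14, -33), Hole 2→Hole 4 = (-549, -222, 110).
Normal n = (Hole 2→Hole 3) × (Hole 2→Hole 4) = (-8866, 70037, 97098).
So ∂z/∂x = −n_x/n_z = 0.091309811 and ∂z/∂y = −n_y/n_z = −0.721302190.
Intercept c from Hole 2: 467 − 47805.98 + 4194612.43 = 4147273.44.
At (523602, 5815010): z_contact = 47810.00 − 4194379.45 + 4147273.44 = 704.00 m.
Depth below ground = 830.5 − 704.00 = 126.5 m.

126.5 m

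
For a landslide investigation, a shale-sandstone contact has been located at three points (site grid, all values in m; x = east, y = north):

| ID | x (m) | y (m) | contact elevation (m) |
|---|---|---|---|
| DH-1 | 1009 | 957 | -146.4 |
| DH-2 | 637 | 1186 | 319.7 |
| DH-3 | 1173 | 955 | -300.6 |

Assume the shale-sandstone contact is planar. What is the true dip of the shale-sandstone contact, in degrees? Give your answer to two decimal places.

Two edge vectors: DH-1→DH-2 = (-372, 229, 466.1), DH-1→DH-3 = (164, -2, -154.2).
Normal n = (DH-1→DH-2) × (DH-1→DH-3) = (-34379.6, 19078, -36812).
So ∂z/∂x = −n_x/n_z = −0.93392 and ∂z/∂y = −n_y/n_z = 0.51825.
Gradient magnitude |∇z| = √(a² + b²) = √(0.87221 + 0.26859) = 1.06808.
True dip = arctan(1.06808) = 46.89°, dipping toward ESE (azimuth ≈ 119°).

46.89°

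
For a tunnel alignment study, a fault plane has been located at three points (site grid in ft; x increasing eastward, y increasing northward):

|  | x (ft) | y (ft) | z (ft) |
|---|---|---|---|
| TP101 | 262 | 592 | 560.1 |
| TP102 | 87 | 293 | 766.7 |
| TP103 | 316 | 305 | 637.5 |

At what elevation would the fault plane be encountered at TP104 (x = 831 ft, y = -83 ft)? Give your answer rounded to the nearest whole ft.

501 ft

Let the plane be z = a·x + b·y + c.
TP102−TP101: −175a − 299b = 206.6;  TP103−TP101: 54a − 287b = 77.4.
Solving gives a = −0.54469, b = −0.37217.
Then c = 560.1 − a·262 − b·592 = 923.13.
At (831, -83): z = −452.6 + 30.9 + 923.13 = 501.4 ft.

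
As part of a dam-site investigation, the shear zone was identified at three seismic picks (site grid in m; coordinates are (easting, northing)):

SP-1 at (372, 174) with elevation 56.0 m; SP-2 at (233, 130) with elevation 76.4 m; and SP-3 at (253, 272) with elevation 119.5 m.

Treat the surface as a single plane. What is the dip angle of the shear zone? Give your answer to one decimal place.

Two edge vectors: SP-1→SP-2 = (-139, -44, 20.4), SP-1→SP-3 = (-119, 98, 63.5).
Normal n = (SP-1→SP-2) × (SP-1→SP-3) = (-4793.2, 6398.9, -18858).
So ∂z/∂E = −n_x/n_z = −0.25417 and ∂z/∂N = −n_y/n_z = 0.33932.
Gradient magnitude |∇z| = √(a² + b²) = √(0.06460 + 0.11514) = 0.42396.
True dip = arctan(0.42396) = 23.0°, dipping toward SE (azimuth ≈ 143°).

23.0°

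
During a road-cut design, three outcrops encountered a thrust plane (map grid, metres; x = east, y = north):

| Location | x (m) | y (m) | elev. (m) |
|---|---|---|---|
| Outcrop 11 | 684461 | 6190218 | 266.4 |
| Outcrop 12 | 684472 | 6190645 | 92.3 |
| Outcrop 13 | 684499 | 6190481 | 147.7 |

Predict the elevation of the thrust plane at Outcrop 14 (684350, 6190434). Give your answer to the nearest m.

Two edge vectors: Outcrop 11→Outcrop 12 = (11, 427, -174.1), Outcrop 11→Outcrop 13 = (38, 263, -118.7).
Normal n = (Outcrop 11→Outcrop 12) × (Outcrop 11→Outcrop 13) = (-4896.6, -5310.1, -13333).
So ∂z/∂x = −n_x/n_z = −0.36725418 and ∂z/∂y = −n_y/n_z = −0.39826746.
Intercept c from Outcrop 11: 266.4 + 251371.16 + 2465362.38 = 2716999.94.
At (684350, 6190434): z = −251330.4 − 2465448.4 + 2716999.94 = 221.1 m.

221 m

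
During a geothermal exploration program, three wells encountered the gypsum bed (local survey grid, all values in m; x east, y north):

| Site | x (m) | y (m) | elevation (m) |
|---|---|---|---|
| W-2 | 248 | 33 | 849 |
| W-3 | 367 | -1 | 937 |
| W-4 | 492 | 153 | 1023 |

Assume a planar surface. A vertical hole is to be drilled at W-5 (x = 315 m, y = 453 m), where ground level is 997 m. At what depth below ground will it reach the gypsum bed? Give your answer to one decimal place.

113.4 m

Two edge vectors: W-2→W-3 = (119, -34, 88), W-2→W-4 = (244, 120, 174).
Normal n = (W-2→W-3) × (W-2→W-4) = (-16476, 766, 22576).
So ∂z/∂x = −n_x/n_z = 0.72980 and ∂z/∂y = −n_y/n_z = −0.03393.
Intercept c from W-2: 849 − 180.99 + 1.12 = 669.13.
At (315, 453): z_contact = 229.89 − 15.37 + 669.13 = 883.65 m.
Depth below ground = 997 − 883.65 = 113.4 m.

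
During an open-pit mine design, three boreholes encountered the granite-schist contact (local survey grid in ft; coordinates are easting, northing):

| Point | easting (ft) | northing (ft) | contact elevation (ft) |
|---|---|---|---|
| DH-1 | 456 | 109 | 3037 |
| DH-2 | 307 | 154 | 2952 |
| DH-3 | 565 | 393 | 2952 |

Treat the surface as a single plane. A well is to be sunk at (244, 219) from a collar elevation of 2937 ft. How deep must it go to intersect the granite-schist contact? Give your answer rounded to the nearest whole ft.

Let the plane be z = a·easting + b·northing + c.
DH-2−DH-1: −149a + 45b = −85;  DH-3−DH-1: 109a + 284b = −85.
Solving gives a = 0.43021, b = −0.46441.
Then c = 3037 − a·456 − b·109 = 2891.44.
At (244, 219): z_contact = 105.0 − 101.7 + 2891.44 = 2894.7 ft.
Depth below ground = 2937 − 2894.7 = 42 ft.

42 ft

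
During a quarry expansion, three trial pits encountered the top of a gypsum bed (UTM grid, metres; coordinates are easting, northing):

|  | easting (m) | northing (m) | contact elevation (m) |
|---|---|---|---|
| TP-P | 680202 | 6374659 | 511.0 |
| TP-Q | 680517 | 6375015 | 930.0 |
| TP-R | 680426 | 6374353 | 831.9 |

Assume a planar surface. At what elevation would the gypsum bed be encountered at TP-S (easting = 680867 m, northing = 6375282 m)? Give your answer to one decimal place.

Let the plane be z = a·easting + b·northing + c.
TP-Q−TP-P: 315a + 356b = 419;  TP-R−TP-P: 224a − 306b = 320.9.
Solving gives a = 1.376533775, b = −0.041034099.
Then c = 511 − a·680202 − b·6374659 = −674231.64.
At (680867, 6375282): z = 937236.4 − 261604.0 − 674231.64 = 1400.8 m.

1400.8 m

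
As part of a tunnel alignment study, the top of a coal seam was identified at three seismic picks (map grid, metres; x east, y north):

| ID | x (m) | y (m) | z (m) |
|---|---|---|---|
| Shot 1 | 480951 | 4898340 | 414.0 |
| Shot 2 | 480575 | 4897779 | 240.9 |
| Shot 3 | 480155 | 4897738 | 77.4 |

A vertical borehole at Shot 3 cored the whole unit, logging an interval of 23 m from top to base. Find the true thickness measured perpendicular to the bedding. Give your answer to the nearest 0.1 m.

21.4 m

Let the plane be z = a·x + b·y + c.
Shot 2−Shot 1: −376a − 561b = −173.1;  Shot 3−Shot 1: −796a − 602b = −336.6.
Solving gives a = 0.38431, b = 0.05098.
|∇z| = √(a²+b²) = 0.38768, so dip δ = arctan(0.38768) = 21.19°.
True thickness = vertical thickness × cos δ = 23 × cos 21.19° = 21.4 m.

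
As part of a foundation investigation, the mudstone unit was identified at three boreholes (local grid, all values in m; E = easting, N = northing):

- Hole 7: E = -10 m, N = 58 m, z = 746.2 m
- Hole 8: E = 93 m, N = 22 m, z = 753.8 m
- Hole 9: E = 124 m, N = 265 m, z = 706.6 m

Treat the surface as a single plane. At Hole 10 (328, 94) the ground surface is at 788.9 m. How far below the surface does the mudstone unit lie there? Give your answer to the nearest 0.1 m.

47.8 m

Let the plane be z = a·E + b·N + c.
Hole 8−Hole 7: 103a − 36b = 7.6;  Hole 9−Hole 7: 134a + 207b = −39.6.
Solving gives a = 0.00565, b = −0.19496.
Then c = 746.2 − a·-10 − b·58 = 757.56.
At (328, 94): z_contact = 1.85 − 18.33 + 757.56 = 741.09 m.
Depth below ground = 788.9 − 741.09 = 47.8 m.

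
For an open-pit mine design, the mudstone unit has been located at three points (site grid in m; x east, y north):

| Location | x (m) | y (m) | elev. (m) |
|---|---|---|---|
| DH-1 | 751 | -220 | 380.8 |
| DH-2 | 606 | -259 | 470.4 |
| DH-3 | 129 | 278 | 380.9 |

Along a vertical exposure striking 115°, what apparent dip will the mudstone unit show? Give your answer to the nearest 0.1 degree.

Two edge vectors: DH-1→DH-2 = (-145, -39, 89.6), DH-1→DH-3 = (-622, 498, 0.1).
Normal n = (DH-1→DH-2) × (DH-1→DH-3) = (-44624.7, -55716.7, -96468).
So ∂z/∂x = −n_x/n_z = −0.46259 and ∂z/∂y = −n_y/n_z = −0.57757.
Unit vector along 115° is (sin 115°, cos 115°) = (0.9063, -0.4226).
Slope in that direction = a·(0.9063) + b·(-0.4226) = −0.17515.
Apparent dip = arctan|0.17515| = 9.9° (true dip is 36.5°, so apparent ≤ true as expected).

9.9°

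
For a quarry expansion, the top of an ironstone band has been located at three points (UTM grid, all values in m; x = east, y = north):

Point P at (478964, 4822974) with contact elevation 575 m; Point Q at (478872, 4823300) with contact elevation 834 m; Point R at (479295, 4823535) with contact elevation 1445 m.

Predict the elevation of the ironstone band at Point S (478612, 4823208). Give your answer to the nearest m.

Two edge vectors: Point P→Point Q = (-92, 326, 259), Point P→Point R = (331, 561, 870).
Normal n = (Point P→Point Q) × (Point P→Point R) = (138321, 165769, -159518).
So ∂z/∂x = −n_x/n_z = 0.86711844 and ∂z/∂y = −n_y/n_z = 1.03918680.
Intercept c from Point P: 575 − 415318.52 − 5011970.92 = −5426714.44.
At (478612, 4823208): z = 415013.3 + 5012214.1 − 5426714.44 = 512.9 m.

513 m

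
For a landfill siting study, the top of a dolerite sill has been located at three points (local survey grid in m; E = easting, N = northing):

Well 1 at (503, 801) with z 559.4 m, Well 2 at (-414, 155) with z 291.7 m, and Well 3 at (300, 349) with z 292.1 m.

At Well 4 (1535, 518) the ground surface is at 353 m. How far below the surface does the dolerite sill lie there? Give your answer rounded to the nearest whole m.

Two edge vectors: Well 1→Well 2 = (-917, -646, -267.7), Well 1→Well 3 = (-203, -452, -267.3).
Normal n = (Well 1→Well 2) × (Well 1→Well 3) = (51675.4, -190771, 283346).
So ∂z/∂E = −n_x/n_z = −0.18238 and ∂z/∂N = −n_y/n_z = 0.67328.
Intercept c from Well 1: 559.4 + 91.73 − 539.30 = 111.84.
At (1535, 518): z_contact = −279.9 + 348.8 + 111.84 = 180.7 m.
Depth below ground = 353 − 180.7 = 172 m.

172 m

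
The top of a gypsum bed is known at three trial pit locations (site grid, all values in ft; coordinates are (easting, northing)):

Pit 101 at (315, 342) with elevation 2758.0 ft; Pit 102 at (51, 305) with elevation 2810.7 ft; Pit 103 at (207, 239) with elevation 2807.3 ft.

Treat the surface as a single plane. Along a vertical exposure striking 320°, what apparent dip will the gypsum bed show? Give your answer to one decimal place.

8.1°

Two edge vectors: Pit 101→Pit 102 = (-264, -37, 52.7), Pit 101→Pit 103 = (-108, -103, 49.3).
Normal n = (Pit 101→Pit 102) × (Pit 101→Pit 103) = (3604, 7323.6, 23196).
So ∂z/∂E = −n_x/n_z = −0.15537 and ∂z/∂N = −n_y/n_z = −0.31573.
Unit vector along 320° is (sin 320°, cos 320°) = (-0.6428, 0.7660).
Slope in that direction = a·(-0.6428) + b·(0.7660) = −0.14199.
Apparent dip = arctan|0.14199| = 8.1° (true dip is 19.4°, so apparent ≤ true as expected).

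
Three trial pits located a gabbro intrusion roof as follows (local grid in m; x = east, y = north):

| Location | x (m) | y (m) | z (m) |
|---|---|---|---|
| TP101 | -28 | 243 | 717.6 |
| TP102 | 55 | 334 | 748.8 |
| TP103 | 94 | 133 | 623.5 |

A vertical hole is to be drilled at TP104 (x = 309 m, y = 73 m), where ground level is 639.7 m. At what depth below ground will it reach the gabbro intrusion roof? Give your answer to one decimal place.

105.2 m

Let the plane be z = a·x + b·y + c.
TP102−TP101: 83a + 91b = 31.2;  TP103−TP101: 122a − 110b = −94.1.
Solving gives a = −0.25361, b = 0.57417.
Then c = 717.6 − a·-28 − b·243 = 570.97.
At (309, 73): z_contact = −78.37 + 41.91 + 570.97 = 534.52 m.
Depth below ground = 639.7 − 534.52 = 105.2 m.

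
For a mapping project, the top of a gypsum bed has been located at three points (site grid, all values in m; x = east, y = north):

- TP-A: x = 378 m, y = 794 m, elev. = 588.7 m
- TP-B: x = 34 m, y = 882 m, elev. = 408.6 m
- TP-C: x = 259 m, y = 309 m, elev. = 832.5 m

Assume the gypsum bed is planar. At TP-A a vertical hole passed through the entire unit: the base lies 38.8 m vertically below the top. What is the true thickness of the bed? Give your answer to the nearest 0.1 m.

31.8 m

Let the plane be z = a·x + b·y + c.
TP-B−TP-A: −344a + 88b = −180.1;  TP-C−TP-A: −119a − 485b = 243.8.
Solving gives a = 0.37163, b = −0.59386.
|∇z| = √(a²+b²) = 0.70056, so dip δ = arctan(0.70056) = 35.01°.
True thickness = vertical thickness × cos δ = 38.8 × cos 35.01° = 31.8 m.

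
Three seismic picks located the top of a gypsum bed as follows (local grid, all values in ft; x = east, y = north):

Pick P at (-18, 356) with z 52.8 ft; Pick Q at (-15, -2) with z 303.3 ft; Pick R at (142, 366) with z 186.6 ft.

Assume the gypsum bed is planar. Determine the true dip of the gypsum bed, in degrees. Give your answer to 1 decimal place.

48.2°

Two edge vectors: Pick P→Pick Q = (3, -358, 250.5), Pick P→Pick R = (160, 10, 133.8).
Normal n = (Pick P→Pick Q) × (Pick P→Pick R) = (-50405.4, 39678.6, 57310).
So ∂z/∂x = −n_x/n_z = 0.87952 and ∂z/∂y = −n_y/n_z = −0.69235.
Gradient magnitude |∇z| = √(a² + b²) = √(0.77356 + 0.47935) = 1.11933.
True dip = arctan(1.11933) = 48.2°, dipping toward NW (azimuth ≈ 308°).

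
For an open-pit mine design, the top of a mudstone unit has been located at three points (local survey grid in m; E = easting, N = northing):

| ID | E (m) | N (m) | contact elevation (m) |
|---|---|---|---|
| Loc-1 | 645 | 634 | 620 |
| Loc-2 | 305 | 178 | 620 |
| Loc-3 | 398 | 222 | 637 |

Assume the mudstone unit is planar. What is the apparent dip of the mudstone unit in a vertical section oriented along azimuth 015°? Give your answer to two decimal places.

Let the plane be z = a·E + b·N + c.
Loc-2−Loc-1: −340a − 456b = 0;  Loc-3−Loc-1: −247a − 412b = 17.
Solving gives a = 0.28242, b = −0.21058.
Unit vector along 015° is (sin 15°, cos 15°) = (0.2588, 0.9659).
Slope in that direction = a·(0.2588) + b·(0.9659) = −0.13031.
Apparent dip = arctan|0.13031| = 7.42° (true dip is 19.4°, so apparent ≤ true as expected).

7.42°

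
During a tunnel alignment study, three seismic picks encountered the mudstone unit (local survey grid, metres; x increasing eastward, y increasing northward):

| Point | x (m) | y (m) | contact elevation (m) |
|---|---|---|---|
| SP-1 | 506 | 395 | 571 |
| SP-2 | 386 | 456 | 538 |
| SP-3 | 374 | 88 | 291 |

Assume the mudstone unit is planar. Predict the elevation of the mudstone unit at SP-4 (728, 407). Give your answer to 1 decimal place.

713.4 m

Let the plane be z = a·x + b·y + c.
SP-2−SP-1: −120a + 61b = −33;  SP-3−SP-1: −132a − 307b = −280.
Solving gives a = 0.60614, b = 0.65143.
Then c = 571 − a·506 − b·395 = 6.98.
At (728, 407): z = 441.3 + 265.1 + 6.98 = 713.4 m.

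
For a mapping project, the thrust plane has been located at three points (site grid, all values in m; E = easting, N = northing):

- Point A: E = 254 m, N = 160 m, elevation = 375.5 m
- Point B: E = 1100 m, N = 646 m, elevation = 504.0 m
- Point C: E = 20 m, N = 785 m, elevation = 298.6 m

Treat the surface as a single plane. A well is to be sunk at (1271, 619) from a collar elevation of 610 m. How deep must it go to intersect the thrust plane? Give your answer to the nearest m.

Two edge vectors: Point A→Point B = (846, 486, 128.5), Point A→Point C = (-234, 625, -76.9).
Normal n = (Point A→Point B) × (Point A→Point C) = (-117685.9, 34988.4, 642474).
So ∂z/∂E = −n_x/n_z = 0.18318 and ∂z/∂N = −n_y/n_z = −0.05446.
Intercept c from Point A: 375.5 − 46.53 + 8.71 = 337.69.
At (1271, 619): z_contact = 232.8 − 33.7 + 337.69 = 536.8 m.
Depth below ground = 610 − 536.8 = 73 m.

73 m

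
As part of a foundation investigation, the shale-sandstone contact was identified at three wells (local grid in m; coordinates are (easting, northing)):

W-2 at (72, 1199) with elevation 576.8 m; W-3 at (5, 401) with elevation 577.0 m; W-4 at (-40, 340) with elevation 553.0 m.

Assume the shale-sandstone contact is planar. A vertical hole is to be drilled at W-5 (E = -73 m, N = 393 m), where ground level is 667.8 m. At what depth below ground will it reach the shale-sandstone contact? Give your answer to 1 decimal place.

137.4 m

Let the plane be z = a·E + b·N + c.
W-3−W-2: −67a − 798b = 0.2;  W-4−W-2: −112a − 859b = −23.8.
Solving gives a = 0.602212, b = −0.050812.
Then c = 576.8 − a·72 − b·1199 = 594.36.
At (-73, 393): z_contact = −43.96 − 19.97 + 594.36 = 530.43 m.
Depth below ground = 667.8 − 530.43 = 137.4 m.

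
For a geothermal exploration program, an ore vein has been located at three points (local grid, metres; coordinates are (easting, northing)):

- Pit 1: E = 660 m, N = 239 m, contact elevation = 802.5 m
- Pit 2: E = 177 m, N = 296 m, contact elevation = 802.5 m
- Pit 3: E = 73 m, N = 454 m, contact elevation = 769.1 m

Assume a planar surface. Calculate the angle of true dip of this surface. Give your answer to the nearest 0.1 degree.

Two edge vectors: Pit 1→Pit 2 = (-483, 57, 0), Pit 1→Pit 3 = (-587, 215, -33.4).
Normal n = (Pit 1→Pit 2) × (Pit 1→Pit 3) = (-1903.8, -16132.2, -70386).
So ∂z/∂E = −n_x/n_z = −0.02705 and ∂z/∂N = −n_y/n_z = −0.22920.
Gradient magnitude |∇z| = √(a² + b²) = √(0.00073 + 0.05253) = 0.23079.
True dip = arctan(0.23079) = 13.0°, dipping toward N (azimuth ≈ 007°).

13.0°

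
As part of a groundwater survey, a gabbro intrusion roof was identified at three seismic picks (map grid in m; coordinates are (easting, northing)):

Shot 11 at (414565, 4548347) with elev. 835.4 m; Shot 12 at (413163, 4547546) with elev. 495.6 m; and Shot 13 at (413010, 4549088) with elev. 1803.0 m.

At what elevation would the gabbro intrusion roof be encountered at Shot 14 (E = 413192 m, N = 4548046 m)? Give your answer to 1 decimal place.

Let the plane be z = a·E + b·N + c.
Shot 12−Shot 11: −1402a − 801b = −339.8;  Shot 13−Shot 11: −1555a + 741b = 967.6.
Solving gives a = −0.229052410, b = 0.825132932.
Then c = 835.4 − a·414565 − b·4548347 = −3657198.38.
At (413192, 4548046): z = −94642.6 + 3752742.5 − 3657198.38 = 901.5 m.

901.5 m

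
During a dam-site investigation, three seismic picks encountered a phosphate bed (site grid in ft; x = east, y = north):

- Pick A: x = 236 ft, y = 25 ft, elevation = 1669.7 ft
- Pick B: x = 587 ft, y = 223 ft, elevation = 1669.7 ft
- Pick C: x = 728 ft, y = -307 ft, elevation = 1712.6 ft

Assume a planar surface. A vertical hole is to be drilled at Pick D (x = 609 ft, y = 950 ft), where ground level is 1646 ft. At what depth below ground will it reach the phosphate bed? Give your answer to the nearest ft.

27 ft

Let the plane be z = a·x + b·y + c.
Pick B−Pick A: 351a + 198b = 0;  Pick C−Pick A: 492a − 332b = 42.9.
Solving gives a = 0.03970, b = −0.07038.
Then c = 1669.7 − a·236 − b·25 = 1662.09.
At (609, 950): z_contact = 24.2 − 66.9 + 1662.09 = 1619.4 ft.
Depth below ground = 1646 − 1619.4 = 27 ft.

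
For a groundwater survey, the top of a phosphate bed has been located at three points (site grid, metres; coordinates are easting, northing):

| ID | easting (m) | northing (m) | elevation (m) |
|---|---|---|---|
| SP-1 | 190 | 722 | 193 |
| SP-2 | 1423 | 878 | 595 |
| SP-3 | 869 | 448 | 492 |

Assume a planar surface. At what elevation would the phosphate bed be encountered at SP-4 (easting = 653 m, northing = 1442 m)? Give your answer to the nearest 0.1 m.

201.3 m

Let the plane be z = a·easting + b·northing + c.
SP-2−SP-1: 1233a + 156b = 402;  SP-3−SP-1: 679a − 274b = 299.
Solving gives a = 0.353321, b = −0.215674.
Then c = 193 − a·190 − b·722 = 281.59.
At (653, 1442): z = 230.7 − 311.0 + 281.59 = 201.3 m.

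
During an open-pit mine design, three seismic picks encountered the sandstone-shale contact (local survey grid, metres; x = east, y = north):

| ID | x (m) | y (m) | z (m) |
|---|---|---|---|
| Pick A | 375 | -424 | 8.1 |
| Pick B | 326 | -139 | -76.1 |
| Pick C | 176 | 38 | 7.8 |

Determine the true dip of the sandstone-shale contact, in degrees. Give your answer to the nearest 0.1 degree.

Two edge vectors: Pick A→Pick B = (-49, 285, -84.2), Pick A→Pick C = (-199, 462, -0.3).
Normal n = (Pick A→Pick B) × (Pick A→Pick C) = (38814.9, 16741.1, 34077).
So ∂z/∂x = −n_x/n_z = −1.13904 and ∂z/∂y = −n_y/n_z = −0.49127.
Gradient magnitude |∇z| = √(a² + b²) = √(1.29740 + 0.24135) = 1.24046.
True dip = arctan(1.24046) = 51.1°, dipping toward ENE (azimuth ≈ 067°).

51.1°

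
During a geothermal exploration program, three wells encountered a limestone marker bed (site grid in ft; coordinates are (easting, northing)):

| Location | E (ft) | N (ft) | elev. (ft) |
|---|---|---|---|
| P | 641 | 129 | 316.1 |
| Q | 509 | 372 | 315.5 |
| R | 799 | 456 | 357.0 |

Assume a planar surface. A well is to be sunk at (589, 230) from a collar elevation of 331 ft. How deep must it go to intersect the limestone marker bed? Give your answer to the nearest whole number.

Two edge vectors: P→Q = (-132, 243, -0.6), P→R = (158, 327, 40.9).
Normal n = (P→Q) × (P→R) = (10134.9, 5304, -81558).
So ∂z/∂E = −n_x/n_z = 0.12427 and ∂z/∂N = −n_y/n_z = 0.06503.
Intercept c from P: 316.1 − 79.65 − 8.39 = 228.06.
At (589, 230): z_contact = 73.2 + 15.0 + 228.06 = 316.2 ft.
Depth below ground = 331 − 316.2 = 15 ft.

15 ft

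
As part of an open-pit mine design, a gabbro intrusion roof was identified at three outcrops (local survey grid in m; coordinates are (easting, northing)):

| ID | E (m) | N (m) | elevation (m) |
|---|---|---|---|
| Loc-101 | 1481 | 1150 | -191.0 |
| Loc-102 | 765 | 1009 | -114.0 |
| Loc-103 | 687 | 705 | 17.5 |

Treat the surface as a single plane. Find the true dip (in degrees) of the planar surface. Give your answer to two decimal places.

23.13°

Let the plane be z = a·E + b·N + c.
Loc-102−Loc-101: −716a − 141b = 77;  Loc-103−Loc-101: −794a − 445b = 208.5.
Solving gives a = −0.02355, b = −0.42652.
Gradient magnitude |∇z| = √(a² + b²) = √(0.00055 + 0.18192) = 0.42717.
True dip = arctan(0.42717) = 23.13°, dipping toward N (azimuth ≈ 003°).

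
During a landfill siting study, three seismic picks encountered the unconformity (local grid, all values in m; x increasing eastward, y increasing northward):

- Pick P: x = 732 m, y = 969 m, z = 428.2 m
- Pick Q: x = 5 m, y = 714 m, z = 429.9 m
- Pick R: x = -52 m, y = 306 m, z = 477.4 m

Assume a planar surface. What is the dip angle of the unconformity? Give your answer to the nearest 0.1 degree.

Let the plane be z = a·x + b·y + c.
Pick Q−Pick P: −727a − 255b = 1.7;  Pick R−Pick P: −784a − 663b = 49.2.
Solving gives a = 0.04048, b = −0.12208.
Gradient magnitude |∇z| = √(a² + b²) = √(0.00164 + 0.01490) = 0.12861.
True dip = arctan(0.12861) = 7.3°, dipping toward NNW (azimuth ≈ 342°).

7.3°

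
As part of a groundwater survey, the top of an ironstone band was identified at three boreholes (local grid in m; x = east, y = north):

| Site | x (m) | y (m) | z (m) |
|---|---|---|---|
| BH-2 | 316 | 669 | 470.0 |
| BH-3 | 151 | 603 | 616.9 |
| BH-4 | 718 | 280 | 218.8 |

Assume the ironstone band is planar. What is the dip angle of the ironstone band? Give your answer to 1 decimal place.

39.9°

Two edge vectors: BH-2→BH-3 = (-165, -66, 146.9), BH-2→BH-4 = (402, -389, -251.2).
Normal n = (BH-2→BH-3) × (BH-2→BH-4) = (73723.3, 17605.8, 90717).
So ∂z/∂x = −n_x/n_z = −0.81267 and ∂z/∂y = −n_y/n_z = −0.19407.
Gradient magnitude |∇z| = √(a² + b²) = √(0.66044 + 0.03766) = 0.83553.
True dip = arctan(0.83553) = 39.9°, dipping toward ENE (azimuth ≈ 077°).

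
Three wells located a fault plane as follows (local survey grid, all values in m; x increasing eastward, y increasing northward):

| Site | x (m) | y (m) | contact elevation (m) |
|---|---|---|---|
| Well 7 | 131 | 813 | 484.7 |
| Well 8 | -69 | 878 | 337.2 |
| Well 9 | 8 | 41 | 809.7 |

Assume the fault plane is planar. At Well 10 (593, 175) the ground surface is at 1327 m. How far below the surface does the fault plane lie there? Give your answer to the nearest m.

252 m

Two edge vectors: Well 7→Well 8 = (-200, 65, -147.5), Well 7→Well 9 = (-123, -772, 325).
Normal n = (Well 7→Well 8) × (Well 7→Well 9) = (-92745, 83142.5, 162395).
So ∂z/∂x = −n_x/n_z = 0.57111 and ∂z/∂y = −n_y/n_z = −0.51198.
Intercept c from Well 7: 484.7 − 74.82 + 416.24 = 826.12.
At (593, 175): z_contact = 338.7 − 89.6 + 826.12 = 1075.2 m.
Depth below ground = 1327 − 1075.2 = 252 m.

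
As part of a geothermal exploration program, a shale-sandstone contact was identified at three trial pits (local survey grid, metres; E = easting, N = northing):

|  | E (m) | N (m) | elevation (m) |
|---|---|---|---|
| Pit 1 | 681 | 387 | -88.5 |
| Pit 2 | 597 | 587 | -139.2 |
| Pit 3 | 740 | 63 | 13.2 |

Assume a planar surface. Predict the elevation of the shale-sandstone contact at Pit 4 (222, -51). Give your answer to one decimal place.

185.7 m

Two edge vectors: Pit 1→Pit 2 = (-84, 200, -50.7), Pit 1→Pit 3 = (59, -324, 101.7).
Normal n = (Pit 1→Pit 2) × (Pit 1→Pit 3) = (3913.2, 5551.5, 15416).
So ∂z/∂E = −n_x/n_z = −0.25384 and ∂z/∂N = −n_y/n_z = −0.36011.
Intercept c from Pit 1: -88.5 + 172.87 + 139.36 = 223.73.
At (222, -51): z = −56.4 + 18.4 + 223.73 = 185.7 m.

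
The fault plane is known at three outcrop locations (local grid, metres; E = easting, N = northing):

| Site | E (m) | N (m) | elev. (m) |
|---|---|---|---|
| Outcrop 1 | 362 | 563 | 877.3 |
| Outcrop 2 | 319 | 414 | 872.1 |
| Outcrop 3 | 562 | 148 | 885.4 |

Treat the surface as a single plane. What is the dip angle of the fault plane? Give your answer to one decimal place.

4.1°

Two edge vectors: Outcrop 1→Outcrop 2 = (-43, -149, -5.2), Outcrop 1→Outcrop 3 = (200, -415, 8.1).
Normal n = (Outcrop 1→Outcrop 2) × (Outcrop 1→Outcrop 3) = (-3364.9, -691.7, 47645).
So ∂z/∂E = −n_x/n_z = 0.07062 and ∂z/∂N = −n_y/n_z = 0.01452.
Gradient magnitude |∇z| = √(a² + b²) = √(0.00499 + 0.00021) = 0.07210.
True dip = arctan(0.07210) = 4.1°, dipping toward WSW (azimuth ≈ 258°).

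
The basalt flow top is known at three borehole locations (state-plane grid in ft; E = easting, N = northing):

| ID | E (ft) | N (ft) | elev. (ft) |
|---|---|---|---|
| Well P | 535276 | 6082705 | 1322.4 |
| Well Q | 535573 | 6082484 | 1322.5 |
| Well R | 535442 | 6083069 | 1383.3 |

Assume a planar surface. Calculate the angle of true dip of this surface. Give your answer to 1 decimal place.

Two edge vectors: Well P→Well Q = (297, -221, 0.1), Well P→Well R = (166, 364, 60.9).
Normal n = (Well P→Well Q) × (Well P→Well R) = (-13495.3, -18070.7, 144794).
So ∂z/∂E = −n_x/n_z = 0.09320 and ∂z/∂N = −n_y/n_z = 0.12480.
Gradient magnitude |∇z| = √(a² + b²) = √(0.00869 + 0.01558) = 0.15576.
True dip = arctan(0.15576) = 8.9°, dipping toward SW (azimuth ≈ 217°).

8.9°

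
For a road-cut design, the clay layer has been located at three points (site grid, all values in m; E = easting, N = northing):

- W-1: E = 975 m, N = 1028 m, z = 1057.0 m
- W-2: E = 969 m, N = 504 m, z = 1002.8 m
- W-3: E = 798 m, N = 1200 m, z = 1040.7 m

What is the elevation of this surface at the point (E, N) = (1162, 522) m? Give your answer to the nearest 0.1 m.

Let the plane be z = a·E + b·N + c.
W-2−W-1: −6a − 524b = −54.2;  W-3−W-1: −177a + 172b = −16.3.
Solving gives a = 0.190484, b = 0.101254.
Then c = 1057 − a·975 − b·1028 = 767.19.
At (1162, 522): z = 221.3 + 52.9 + 767.19 = 1041.4 m.

1041.4 m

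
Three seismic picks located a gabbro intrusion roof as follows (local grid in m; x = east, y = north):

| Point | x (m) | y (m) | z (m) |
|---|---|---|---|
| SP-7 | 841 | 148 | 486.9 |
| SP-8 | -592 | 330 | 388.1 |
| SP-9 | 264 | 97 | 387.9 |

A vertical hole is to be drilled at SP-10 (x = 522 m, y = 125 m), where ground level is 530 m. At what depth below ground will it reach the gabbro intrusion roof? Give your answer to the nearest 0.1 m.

Two edge vectors: SP-7→SP-8 = (-1433, 182, -98.8), SP-7→SP-9 = (-577, -51, -99).
Normal n = (SP-7→SP-8) × (SP-7→SP-9) = (-23056.8, -84859.4, 178097).
So ∂z/∂x = −n_x/n_z = 0.12946 and ∂z/∂y = −n_y/n_z = 0.47648.
Intercept c from SP-7: 486.9 − 108.88 − 70.52 = 307.50.
At (522, 125): z_contact = 67.58 + 59.56 + 307.50 = 434.64 m.
Depth below ground = 530 − 434.64 = 95.4 m.

95.4 m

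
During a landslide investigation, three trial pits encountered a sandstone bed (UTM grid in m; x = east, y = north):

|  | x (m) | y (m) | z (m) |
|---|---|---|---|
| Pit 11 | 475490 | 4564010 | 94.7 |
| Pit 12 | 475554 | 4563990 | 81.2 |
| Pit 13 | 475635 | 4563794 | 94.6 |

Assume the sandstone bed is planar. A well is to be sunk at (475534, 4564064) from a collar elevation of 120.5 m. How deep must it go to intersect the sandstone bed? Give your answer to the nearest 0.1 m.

47.2 m

Two edge vectors: Pit 11→Pit 12 = (64, -20, -13.5), Pit 11→Pit 13 = (145, -216, -0.1).
Normal n = (Pit 11→Pit 12) × (Pit 11→Pit 13) = (-2914, -1951.1, -10924).
So ∂z/∂x = −n_x/n_z = −0.266752105 and ∂z/∂y = −n_y/n_z = −0.178606737.
Intercept c from Pit 11: 94.7 + 126837.96 + 815162.94 = 942095.59.
At (475534, 4564064): z_contact = −126849.70 − 815172.58 + 942095.59 = 73.32 m.
Depth below ground = 120.5 − 73.32 = 47.2 m.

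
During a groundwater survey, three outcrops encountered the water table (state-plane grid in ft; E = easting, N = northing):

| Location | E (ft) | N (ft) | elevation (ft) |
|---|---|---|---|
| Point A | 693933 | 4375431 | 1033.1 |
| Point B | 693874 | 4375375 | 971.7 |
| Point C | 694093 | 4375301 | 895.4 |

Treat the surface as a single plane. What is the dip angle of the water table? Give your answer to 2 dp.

Let the plane be z = a·E + b·N + c.
Point B−Point A: −59a − 56b = −61.4;  Point C−Point A: 160a − 130b = −137.7.
Solving gives a = 0.01628, b = 1.07927.
Gradient magnitude |∇z| = √(a² + b²) = √(0.00027 + 1.16483) = 1.07940.
True dip = arctan(1.07940) = 47.19°, dipping toward S (azimuth ≈ 181°).

47.19°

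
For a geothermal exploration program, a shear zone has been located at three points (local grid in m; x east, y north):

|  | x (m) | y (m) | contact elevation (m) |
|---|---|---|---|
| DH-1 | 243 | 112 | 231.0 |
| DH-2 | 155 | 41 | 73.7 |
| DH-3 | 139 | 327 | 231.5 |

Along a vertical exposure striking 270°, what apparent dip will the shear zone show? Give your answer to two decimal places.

52.10°

Two edge vectors: DH-1→DH-2 = (-88, -71, -157.3), DH-1→DH-3 = (-104, 215, 0.5).
Normal n = (DH-1→DH-2) × (DH-1→DH-3) = (33784, 16403.2, -26304).
So ∂z/∂x = −n_x/n_z = 1.28437 and ∂z/∂y = −n_y/n_z = 0.62360.
Unit vector along 270° is (sin 270°, cos 270°) = (-1.0000, -0.0000).
Slope in that direction = a·(-1.0000) + b·(-0.0000) = −1.28437.
Apparent dip = arctan|1.28437| = 52.10° (true dip is 55.0°, so apparent ≤ true as expected).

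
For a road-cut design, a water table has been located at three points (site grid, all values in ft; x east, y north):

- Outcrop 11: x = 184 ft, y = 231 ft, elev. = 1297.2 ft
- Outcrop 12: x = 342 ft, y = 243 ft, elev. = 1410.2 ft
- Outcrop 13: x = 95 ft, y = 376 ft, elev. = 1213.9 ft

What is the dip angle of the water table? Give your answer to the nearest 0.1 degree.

Two edge vectors: Outcrop 11→Outcrop 12 = (158, 12, 113), Outcrop 11→Outcrop 13 = (-89, 145, -83.3).
Normal n = (Outcrop 11→Outcrop 12) × (Outcrop 11→Outcrop 13) = (-17384.6, 3104.4, 23978).
So ∂z/∂x = −n_x/n_z = 0.72502 and ∂z/∂y = −n_y/n_z = −0.12947.
Gradient magnitude |∇z| = √(a² + b²) = √(0.52566 + 0.01676) = 0.73649.
True dip = arctan(0.73649) = 36.4°, dipping toward W (azimuth ≈ 280°).

36.4°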